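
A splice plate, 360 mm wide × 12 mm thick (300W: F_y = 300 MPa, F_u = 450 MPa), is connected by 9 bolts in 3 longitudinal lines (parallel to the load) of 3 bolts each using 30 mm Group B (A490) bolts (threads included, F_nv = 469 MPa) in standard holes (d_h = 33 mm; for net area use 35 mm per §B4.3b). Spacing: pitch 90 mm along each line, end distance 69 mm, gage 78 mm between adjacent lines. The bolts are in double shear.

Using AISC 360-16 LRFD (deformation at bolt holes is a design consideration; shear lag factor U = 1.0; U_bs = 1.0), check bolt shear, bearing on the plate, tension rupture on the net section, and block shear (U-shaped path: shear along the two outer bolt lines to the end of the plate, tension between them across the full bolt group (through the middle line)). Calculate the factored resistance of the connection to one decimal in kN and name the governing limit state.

1032.8 kN (net-section rupture governs)

Bolt shear: A_b = π(30)²/4 = 706.86 mm². φR_n = 0.75 × 469 × 706.86 × 9 × 2 = 4475.5 kN.
Bearing (12 mm plate, F_u = 450 MPa): end bolts L_c = 69 − 33/2 = 52.5, R_n = min(1.2×52.5×12×450, 2.4×30×12×450) = 340.2 kN/bolt; interior L_c = 90 − 33 = 57, R_n = 369.36 kN/bolt. φR_n = 0.75 × (3×340.2 + 6×369.36) = 2427.6 kN.
Tension rupture (net): A_n = (360 − 3×35)×12 = 3060 mm² (U = 1.0, A_e = A_n). φR_n = 0.75 × 450 × 3060 = 1032.8 kN.
Block shear: shear path 2×[69+2×90] = 2×249 mm, A_gv = 5976, A_nv = 2×(249 − 2.5×35)×12 = 3876 mm²; tension across gage: (156 − 2×35)×12 = 1032 mm². R_n = min(0.6×450×3876, 0.6×300×5976) + 1.0×450×1032 = min(1046.5, 1075.7) + 464.4 = 1510.9 kN. φR_n = 0.75 × 1510.9 = 1133.2 kN.
Governing: min(4475.5, 2427.6, 1032.8, 1133.2) = 1032.8 kN → net-section rupture.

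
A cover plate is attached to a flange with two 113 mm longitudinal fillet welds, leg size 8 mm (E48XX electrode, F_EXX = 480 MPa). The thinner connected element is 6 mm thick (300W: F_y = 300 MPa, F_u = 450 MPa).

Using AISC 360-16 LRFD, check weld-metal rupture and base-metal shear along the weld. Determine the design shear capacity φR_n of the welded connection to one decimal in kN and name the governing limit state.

Weld metal: throat = 0.707×8 = 5.656 mm, L = 2×113 = 226 mm. φR_n = 0.75 × 0.6 × 480 × 5.656 × 226 = 276.1 kN.
Base metal shear (6 mm plate): yield φR_n = 1.0×0.6×300×6×226 = 244.1 kN; rupture φR_n = 0.75×0.6×450×6×226 = 274.6 kN; take 244.1 kN (yield).
Governing: min(276.1, 244.1) = 244.1 kN → base-metal shear.

244.1 kN (base-metal shear governs)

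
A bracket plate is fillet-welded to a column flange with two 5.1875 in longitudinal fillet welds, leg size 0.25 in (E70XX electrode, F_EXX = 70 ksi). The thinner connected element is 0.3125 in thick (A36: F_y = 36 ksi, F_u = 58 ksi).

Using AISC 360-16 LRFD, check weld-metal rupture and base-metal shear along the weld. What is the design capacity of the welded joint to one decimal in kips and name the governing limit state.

Weld metal: throat = 0.707×0.25 = 0.17675 in, L = 2×5.1875 = 10.375 in. φR_n = 0.75 × 0.6 × 70 × 0.17675 × 10.375 = 57.8 kips.
Base metal shear (0.3125 in plate): yield φR_n = 1.0×0.6×36×0.3125×10.375 = 70.0 kips; rupture φR_n = 0.75×0.6×58×0.3125×10.375 = 84.6 kips; take 70.0 kips (yield).
Governing: min(57.8, 70.0) = 57.8 kips → weld metal.

57.8 kips (weld metal governs)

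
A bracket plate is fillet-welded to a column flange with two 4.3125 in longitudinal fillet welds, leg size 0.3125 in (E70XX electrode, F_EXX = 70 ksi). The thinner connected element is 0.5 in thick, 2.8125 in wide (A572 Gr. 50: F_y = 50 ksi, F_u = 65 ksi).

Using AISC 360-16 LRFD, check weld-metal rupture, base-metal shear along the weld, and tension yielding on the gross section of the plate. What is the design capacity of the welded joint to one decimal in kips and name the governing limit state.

Weld metal: throat = 0.707×0.3125 = 0.22094 in, L = 2×4.3125 = 8.625 in. φR_n = 0.75 × 0.6 × 70 × 0.22094 × 8.625 = 60.0 kips.
Base metal shear (0.5 in plate): yield φR_n = 1.0×0.6×50×0.5×8.625 = 129.4 kips; rupture φR_n = 0.75×0.6×65×0.5×8.625 = 126.1 kips; take 126.1 kips (rupture).
Tension yield (gross): A_g = 2.8125×0.5 = 1.4063 in². φR_n = 0.90 × 50 × 1.4063 = 63.3 kips.
Governing: min(60.0, 126.1, 63.3) = 60.0 kips → weld metal.

60.0 kips (weld metal governs)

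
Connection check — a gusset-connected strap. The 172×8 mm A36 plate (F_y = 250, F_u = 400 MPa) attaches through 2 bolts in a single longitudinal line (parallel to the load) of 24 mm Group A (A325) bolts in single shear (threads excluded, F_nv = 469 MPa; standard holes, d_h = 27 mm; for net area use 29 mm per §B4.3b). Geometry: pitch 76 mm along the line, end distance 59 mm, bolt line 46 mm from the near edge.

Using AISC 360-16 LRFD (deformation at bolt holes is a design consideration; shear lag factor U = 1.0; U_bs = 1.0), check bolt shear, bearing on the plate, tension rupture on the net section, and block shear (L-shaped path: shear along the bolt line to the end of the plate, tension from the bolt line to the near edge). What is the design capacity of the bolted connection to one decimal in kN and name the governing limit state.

Bolt shear: A_b = π(24)²/4 = 452.39 mm². φR_n = 0.75 × 469 × 452.39 × 2 × 1 = 318.3 kN.
Bearing (8 mm plate, F_u = 400 MPa): end bolts L_c = 59 − 27/2 = 45.5, R_n = min(1.2×45.5×8×400, 2.4×24×8×400) = 174.72 kN/bolt; interior L_c = 76 − 27 = 49, R_n = 184.32 kN/bolt. φR_n = 0.75 × (1×174.72 + 1×184.32) = 269.3 kN.
Tension rupture (net): A_n = (172 − 1×29)×8 = 1144 mm² (U = 1.0, A_e = A_n). φR_n = 0.75 × 400 × 1144 = 343.2 kN.
Block shear: shear path 1×[59+1×76] = 1×135 mm, A_gv = 1080, A_nv = 1×(135 − 1.5×29)×8 = 732 mm²; tension to near edge: (46 − 0.5×29)×8 = 252 mm². R_n = min(0.6×400×732, 0.6×250×1080) + 1.0×400×252 = min(175.68, 162) + 100.8 = 262.8 kN. φR_n = 0.75 × 262.8 = 197.1 kN.
Governing: min(318.3, 269.3, 343.2, 197.1) = 197.1 kN → block shear.

197.1 kN (block shear governs)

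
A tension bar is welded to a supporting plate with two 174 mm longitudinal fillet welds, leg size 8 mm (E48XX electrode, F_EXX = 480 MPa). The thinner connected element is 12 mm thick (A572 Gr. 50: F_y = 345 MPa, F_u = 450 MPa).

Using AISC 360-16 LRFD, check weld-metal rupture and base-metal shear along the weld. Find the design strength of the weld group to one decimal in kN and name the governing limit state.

425.2 kN (weld metal governs)

Weld metal: throat = 0.707×8 = 5.656 mm, L = 2×174 = 348 mm. φR_n = 0.75 × 0.6 × 480 × 5.656 × 348 = 425.2 kN.
Base metal shear (12 mm plate): yield φR_n = 1.0×0.6×345×12×348 = 864.4 kN; rupture φR_n = 0.75×0.6×450×12×348 = 845.6 kN; take 845.6 kN (rupture).
Governing: min(425.2, 845.6) = 425.2 kN → weld metal.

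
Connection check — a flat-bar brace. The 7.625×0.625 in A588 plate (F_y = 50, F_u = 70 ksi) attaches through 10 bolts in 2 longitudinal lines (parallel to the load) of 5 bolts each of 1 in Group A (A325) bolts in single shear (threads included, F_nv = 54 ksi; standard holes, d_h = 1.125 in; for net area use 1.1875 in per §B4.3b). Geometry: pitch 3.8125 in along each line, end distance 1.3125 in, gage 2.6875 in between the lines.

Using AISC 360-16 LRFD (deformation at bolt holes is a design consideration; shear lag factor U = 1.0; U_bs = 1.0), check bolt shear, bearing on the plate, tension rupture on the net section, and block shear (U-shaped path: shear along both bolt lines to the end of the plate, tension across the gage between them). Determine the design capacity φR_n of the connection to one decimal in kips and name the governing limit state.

172.3 kips (net-section rupture governs)

Bolt shear: A_b = π(1)²/4 = 0.7854 in². φR_n = 0.75 × 54 × 0.7854 × 10 × 1 = 318.1 kips.
Bearing (0.625 in plate, F_u = 70 ksi): end bolts L_c = 1.3125 − 1.125/2 = 0.75, R_n = min(1.2×0.75×0.625×70, 2.4×1×0.625×70) = 39.375 kips/bolt; interior L_c = 3.8125 − 1.125 = 2.6875, R_n = 105 kips/bolt. φR_n = 0.75 × (2×39.375 + 8×105) = 689.1 kips.
Tension rupture (net): A_n = (7.625 − 2×1.1875)×0.625 = 3.2813 in² (U = 1.0, A_e = A_n). φR_n = 0.75 × 70 × 3.2813 = 172.3 kips.
Block shear: shear path 2×[1.3125+4×3.8125] = 2×16.5625 in, A_gv = 20.703, A_nv = 2×(16.5625 − 4.5×1.1875)×0.625 = 14.023 in²; tension across gage: (2.6875 − 1×1.1875)×0.625 = 0.9375 in². R_n = min(0.6×70×14.023, 0.6×50×20.703) + 1.0×70×0.9375 = min(588.97, 621.09) + 65.625 = 654.6 kips. φR_n = 0.75 × 654.6 = 491.0 kips.
Governing: min(318.1, 689.1, 172.3, 491.0) = 172.3 kips → net-section rupture.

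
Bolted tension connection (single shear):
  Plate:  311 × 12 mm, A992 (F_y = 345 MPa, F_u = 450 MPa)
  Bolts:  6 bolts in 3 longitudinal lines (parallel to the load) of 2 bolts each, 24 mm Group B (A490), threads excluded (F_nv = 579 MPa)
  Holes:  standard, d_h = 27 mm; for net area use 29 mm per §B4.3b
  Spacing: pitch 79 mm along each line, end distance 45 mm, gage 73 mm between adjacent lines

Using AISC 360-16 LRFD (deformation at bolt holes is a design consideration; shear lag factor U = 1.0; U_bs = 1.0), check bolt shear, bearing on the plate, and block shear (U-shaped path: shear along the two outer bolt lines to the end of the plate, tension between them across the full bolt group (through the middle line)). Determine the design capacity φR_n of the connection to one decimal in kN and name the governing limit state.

Bolt shear: A_b = π(24)²/4 = 452.39 mm². φR_n = 0.75 × 579 × 452.39 × 6 × 1 = 1178.7 kN.
Bearing (12 mm plate, F_u = 450 MPa): end bolts L_c = 45 − 27/2 = 31.5, R_n = min(1.2×31.5×12×450, 2.4×24×12×450) = 204.12 kN/bolt; interior L_c = 79 − 27 = 52, R_n = 311.04 kN/bolt. φR_n = 0.75 × (3×204.12 + 3×311.04) = 1159.1 kN.
Block shear: shear path 2×[45+1×79] = 2×124 mm, A_gv = 2976, A_nv = 2×(124 − 1.5×29)×12 = 1932 mm²; tension across gage: (146 − 2×29)×12 = 1056 mm². R_n = min(0.6×450×1932, 0.6×345×2976) + 1.0×450×1056 = min(521.64, 616.03) + 475.2 = 996.84 kN. φR_n = 0.75 × 996.84 = 747.6 kN.
Governing: min(1178.7, 1159.1, 747.6) = 747.6 kN → block shear.

747.6 kN (block shear governs)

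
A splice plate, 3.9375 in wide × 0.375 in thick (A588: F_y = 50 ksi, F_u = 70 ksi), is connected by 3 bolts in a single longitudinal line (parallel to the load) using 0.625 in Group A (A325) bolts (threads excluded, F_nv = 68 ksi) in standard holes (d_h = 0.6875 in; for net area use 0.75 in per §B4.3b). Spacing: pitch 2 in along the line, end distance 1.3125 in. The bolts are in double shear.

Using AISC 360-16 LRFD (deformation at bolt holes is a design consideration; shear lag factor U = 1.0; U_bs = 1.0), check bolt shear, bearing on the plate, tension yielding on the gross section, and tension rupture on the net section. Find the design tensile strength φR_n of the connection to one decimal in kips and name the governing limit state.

62.8 kips (net-section rupture governs)

Bolt shear: A_b = π(0.625)²/4 = 0.3068 in². φR_n = 0.75 × 68 × 0.3068 × 3 × 2 = 93.9 kips.
Bearing (0.375 in plate, F_u = 70 ksi): end bolts L_c = 1.3125 − 0.6875/2 = 0.96875, R_n = min(1.2×0.96875×0.375×70, 2.4×0.625×0.375×70) = 30.516 kips/bolt; interior L_c = 2 − 0.6875 = 1.3125, R_n = 39.375 kips/bolt. φR_n = 0.75 × (1×30.516 + 2×39.375) = 81.9 kips.
Tension yield (gross): A_g = 3.9375×0.375 = 1.4766 in². φR_n = 0.90 × 50 × 1.4766 = 66.4 kips.
Tension rupture (net): A_n = (3.9375 − 1×0.75)×0.375 = 1.1953 in² (U = 1.0, A_e = A_n). φR_n = 0.75 × 70 × 1.1953 = 62.8 kips.
Governing: min(93.9, 81.9, 66.4, 62.8) = 62.8 kips → net-section rupture.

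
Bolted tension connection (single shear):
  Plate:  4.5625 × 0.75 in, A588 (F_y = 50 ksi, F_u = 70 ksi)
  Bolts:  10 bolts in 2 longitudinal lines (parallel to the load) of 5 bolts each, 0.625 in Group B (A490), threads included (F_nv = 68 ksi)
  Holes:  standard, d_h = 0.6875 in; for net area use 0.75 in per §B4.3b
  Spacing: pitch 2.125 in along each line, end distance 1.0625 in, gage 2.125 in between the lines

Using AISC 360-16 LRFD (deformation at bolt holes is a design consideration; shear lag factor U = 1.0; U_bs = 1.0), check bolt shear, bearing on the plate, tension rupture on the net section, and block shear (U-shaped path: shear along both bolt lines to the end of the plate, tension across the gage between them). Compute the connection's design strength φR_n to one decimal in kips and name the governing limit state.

120.6 kips (net-section rupture governs)

Bolt shear: A_b = π(0.625)²/4 = 0.3068 in². φR_n = 0.75 × 68 × 0.3068 × 10 × 1 = 156.5 kips.
Bearing (0.75 in plate, F_u = 70 ksi): end bolts L_c = 1.0625 − 0.6875/2 = 0.71875, R_n = min(1.2×0.71875×0.75×70, 2.4×0.625×0.75×70) = 45.281 kips/bolt; interior L_c = 2.125 − 0.6875 = 1.4375, R_n = 78.75 kips/bolt. φR_n = 0.75 × (2×45.281 + 8×78.75) = 540.4 kips.
Tension rupture (net): A_n = (4.5625 − 2×0.75)×0.75 = 2.2969 in² (U = 1.0, A_e = A_n). φR_n = 0.75 × 70 × 2.2969 = 120.6 kips.
Block shear: shear path 2×[1.0625+4×2.125] = 2×9.5625 in, A_gv = 14.344, A_nv = 2×(9.5625 − 4.5×0.75)×0.75 = 9.2813 in²; tension across gage: (2.125 − 1×0.75)×0.75 = 1.0313 in². R_n = min(0.6×70×9.2813, 0.6×50×14.344) + 1.0×70×1.0313 = min(389.81, 430.32) + 72.191 = 462 kips. φR_n = 0.75 × 462 = 346.5 kips.
Governing: min(156.5, 540.4, 120.6, 346.5) = 120.6 kips → net-section rupture.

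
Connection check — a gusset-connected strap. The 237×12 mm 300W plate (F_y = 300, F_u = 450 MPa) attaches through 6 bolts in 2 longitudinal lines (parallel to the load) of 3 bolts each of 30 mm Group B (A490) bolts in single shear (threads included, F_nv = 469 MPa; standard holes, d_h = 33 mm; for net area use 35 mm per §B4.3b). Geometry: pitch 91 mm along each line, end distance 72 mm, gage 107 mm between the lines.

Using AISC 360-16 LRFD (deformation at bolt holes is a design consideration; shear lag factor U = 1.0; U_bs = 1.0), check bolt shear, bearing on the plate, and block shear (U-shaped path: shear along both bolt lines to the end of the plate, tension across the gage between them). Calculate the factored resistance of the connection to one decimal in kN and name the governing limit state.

1100.8 kN (block shear governs)

Bolt shear: A_b = π(30)²/4 = 706.86 mm². φR_n = 0.75 × 469 × 706.86 × 6 × 1 = 1491.8 kN.
Bearing (12 mm plate, F_u = 450 MPa): end bolts L_c = 72 − 33/2 = 55.5, R_n = min(1.2×55.5×12×450, 2.4×30×12×450) = 359.64 kN/bolt; interior L_c = 91 − 33 = 58, R_n = 375.84 kN/bolt. φR_n = 0.75 × (2×359.64 + 4×375.84) = 1667.0 kN.
Block shear: shear path 2×[72+2×91] = 2×254 mm, A_gv = 6096, A_nv = 2×(254 − 2.5×35)×12 = 3996 mm²; tension across gage: (107 − 1×35)×12 = 864 mm². R_n = min(0.6×450×3996, 0.6×300×6096) + 1.0×450×864 = min(1078.9, 1097.3) + 388.8 = 1467.7 kN. φR_n = 0.75 × 1467.7 = 1100.8 kN.
Governing: min(1491.8, 1667.0, 1100.8) = 1100.8 kN → block shear.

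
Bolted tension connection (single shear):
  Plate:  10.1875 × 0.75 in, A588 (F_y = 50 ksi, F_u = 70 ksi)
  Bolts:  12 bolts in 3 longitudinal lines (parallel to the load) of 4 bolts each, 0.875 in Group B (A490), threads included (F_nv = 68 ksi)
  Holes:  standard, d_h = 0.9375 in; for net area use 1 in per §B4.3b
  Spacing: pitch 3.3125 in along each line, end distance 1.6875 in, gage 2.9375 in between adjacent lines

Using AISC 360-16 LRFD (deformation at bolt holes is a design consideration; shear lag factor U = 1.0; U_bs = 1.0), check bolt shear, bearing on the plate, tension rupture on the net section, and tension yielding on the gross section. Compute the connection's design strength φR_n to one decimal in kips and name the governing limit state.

283.0 kips (net-section rupture governs)

Bolt shear: A_b = π(0.875)²/4 = 0.60132 in². φR_n = 0.75 × 68 × 0.60132 × 12 × 1 = 368.0 kips.
Bearing (0.75 in plate, F_u = 70 ksi): end bolts L_c = 1.6875 − 0.9375/2 = 1.21875, R_n = min(1.2×1.21875×0.75×70, 2.4×0.875×0.75×70) = 76.781 kips/bolt; interior L_c = 3.3125 − 0.9375 = 2.375, R_n = 110.25 kips/bolt. φR_n = 0.75 × (3×76.781 + 9×110.25) = 916.9 kips.
Tension rupture (net): A_n = (10.1875 − 3×1)×0.75 = 5.3906 in² (U = 1.0, A_e = A_n). φR_n = 0.75 × 70 × 5.3906 = 283.0 kips.
Tension yield (gross): A_g = 10.1875×0.75 = 7.6406 in². φR_n = 0.90 × 50 × 7.6406 = 343.8 kips.
Governing: min(368.0, 916.9, 283.0, 343.8) = 283.0 kips → net-section rupture.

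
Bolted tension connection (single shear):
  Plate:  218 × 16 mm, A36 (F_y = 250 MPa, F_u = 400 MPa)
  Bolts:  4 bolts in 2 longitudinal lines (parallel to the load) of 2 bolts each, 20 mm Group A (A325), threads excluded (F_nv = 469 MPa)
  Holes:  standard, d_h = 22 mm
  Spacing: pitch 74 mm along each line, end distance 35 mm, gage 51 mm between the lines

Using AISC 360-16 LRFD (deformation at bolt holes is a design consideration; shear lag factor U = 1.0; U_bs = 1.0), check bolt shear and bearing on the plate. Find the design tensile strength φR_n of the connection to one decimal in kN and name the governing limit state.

Bolt shear: A_b = π(20)²/4 = 314.16 mm². φR_n = 0.75 × 469 × 314.16 × 4 × 1 = 442.0 kN.
Bearing (16 mm plate, F_u = 400 MPa): end bolts L_c = 35 − 22/2 = 24, R_n = min(1.2×24×16×400, 2.4×20×16×400) = 184.32 kN/bolt; interior L_c = 74 − 22 = 52, R_n = 307.2 kN/bolt. φR_n = 0.75 × (2×184.32 + 2×307.2) = 737.3 kN.
Governing: min(442.0, 737.3) = 442.0 kN → bolt shear.

442.0 kN (bolt shear governs)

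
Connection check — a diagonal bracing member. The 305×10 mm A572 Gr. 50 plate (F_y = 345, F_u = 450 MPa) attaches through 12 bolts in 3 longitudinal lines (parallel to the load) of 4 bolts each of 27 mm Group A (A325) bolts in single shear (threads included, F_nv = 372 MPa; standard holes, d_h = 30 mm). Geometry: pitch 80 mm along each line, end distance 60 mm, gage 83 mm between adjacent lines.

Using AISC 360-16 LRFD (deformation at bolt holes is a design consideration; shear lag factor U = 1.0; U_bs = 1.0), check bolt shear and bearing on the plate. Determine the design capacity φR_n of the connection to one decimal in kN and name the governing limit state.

Bolt shear: A_b = π(27)²/4 = 572.56 mm². φR_n = 0.75 × 372 × 572.56 × 12 × 1 = 1916.9 kN.
Bearing (10 mm plate, F_u = 450 MPa): end bolts L_c = 60 − 30/2 = 45, R_n = min(1.2×45×10×450, 2.4×27×10×450) = 243 kN/bolt; interior L_c = 80 − 30 = 50, R_n = 270 kN/bolt. φR_n = 0.75 × (3×243 + 9×270) = 2369.3 kN.
Governing: min(1916.9, 2369.3) = 1916.9 kN → bolt shear.

1916.9 kN (bolt shear governs)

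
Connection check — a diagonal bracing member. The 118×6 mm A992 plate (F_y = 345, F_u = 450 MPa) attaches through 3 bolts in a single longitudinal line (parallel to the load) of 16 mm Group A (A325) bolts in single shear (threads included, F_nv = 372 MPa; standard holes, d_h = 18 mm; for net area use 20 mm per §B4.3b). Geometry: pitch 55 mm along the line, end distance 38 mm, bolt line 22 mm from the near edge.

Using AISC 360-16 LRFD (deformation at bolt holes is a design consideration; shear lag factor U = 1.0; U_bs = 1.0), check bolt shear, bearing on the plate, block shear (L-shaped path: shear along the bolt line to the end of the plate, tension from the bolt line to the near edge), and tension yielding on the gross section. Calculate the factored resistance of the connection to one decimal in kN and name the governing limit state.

143.4 kN (block shear governs)

Bolt shear: A_b = π(16)²/4 = 201.06 mm². φR_n = 0.75 × 372 × 201.06 × 3 × 1 = 168.3 kN.
Bearing (6 mm plate, F_u = 450 MPa): end bolts L_c = 38 − 18/2 = 29, R_n = min(1.2×29×6×450, 2.4×16×6×450) = 93.96 kN/bolt; interior L_c = 55 − 18 = 37, R_n = 103.68 kN/bolt. φR_n = 0.75 × (1×93.96 + 2×103.68) = 226.0 kN.
Block shear: shear path 1×[38+2×55] = 1×148 mm, A_gv = 888, A_nv = 1×(148 − 2.5×20)×6 = 588 mm²; tension to near edge: (22 − 0.5×20)×6 = 72 mm². R_n = min(0.6×450×588, 0.6×345×888) + 1.0×450×72 = min(158.76, 183.82) + 32.4 = 191.16 kN. φR_n = 0.75 × 191.16 = 143.4 kN.
Tension yield (gross): A_g = 118×6 = 708 mm². φR_n = 0.90 × 345 × 708 = 219.8 kN.
Governing: min(168.3, 226.0, 143.4, 219.8) = 143.4 kN → block shear.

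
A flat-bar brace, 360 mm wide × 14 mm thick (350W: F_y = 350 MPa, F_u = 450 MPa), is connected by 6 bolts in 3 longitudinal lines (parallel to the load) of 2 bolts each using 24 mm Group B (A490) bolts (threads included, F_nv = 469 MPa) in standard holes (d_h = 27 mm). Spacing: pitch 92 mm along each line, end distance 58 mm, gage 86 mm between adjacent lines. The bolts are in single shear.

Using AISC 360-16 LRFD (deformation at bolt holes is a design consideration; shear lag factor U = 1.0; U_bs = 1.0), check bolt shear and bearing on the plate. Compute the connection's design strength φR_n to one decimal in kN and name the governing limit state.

954.8 kN (bolt shear governs)

Bolt shear: A_b = π(24)²/4 = 452.39 mm². φR_n = 0.75 × 469 × 452.39 × 6 × 1 = 954.8 kN.
Bearing (14 mm plate, F_u = 450 MPa): end bolts L_c = 58 − 27/2 = 44.5, R_n = min(1.2×44.5×14×450, 2.4×24×14×450) = 336.42 kN/bolt; interior L_c = 92 − 27 = 65, R_n = 362.88 kN/bolt. φR_n = 0.75 × (3×336.42 + 3×362.88) = 1573.4 kN.
Governing: min(954.8, 1573.4) = 954.8 kN → bolt shear.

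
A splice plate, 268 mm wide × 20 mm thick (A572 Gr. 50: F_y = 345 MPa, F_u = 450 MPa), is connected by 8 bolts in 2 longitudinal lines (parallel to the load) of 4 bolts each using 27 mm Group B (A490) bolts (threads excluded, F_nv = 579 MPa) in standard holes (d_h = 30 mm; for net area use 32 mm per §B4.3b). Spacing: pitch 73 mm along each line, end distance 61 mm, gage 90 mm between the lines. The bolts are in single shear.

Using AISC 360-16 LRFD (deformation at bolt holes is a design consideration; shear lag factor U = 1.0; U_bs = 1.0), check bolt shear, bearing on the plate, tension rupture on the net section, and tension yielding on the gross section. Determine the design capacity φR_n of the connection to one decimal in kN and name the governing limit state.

1377.0 kN (net-section rupture governs)

Bolt shear: A_b = π(27)²/4 = 572.56 mm². φR_n = 0.75 × 579 × 572.56 × 8 × 1 = 1989.1 kN.
Bearing (20 mm plate, F_u = 450 MPa): end bolts L_c = 61 − 30/2 = 46, R_n = min(1.2×46×20×450, 2.4×27×20×450) = 496.8 kN/bolt; interior L_c = 73 − 30 = 43, R_n = 464.4 kN/bolt. φR_n = 0.75 × (2×496.8 + 6×464.4) = 2835.0 kN.
Tension rupture (net): A_n = (268 − 2×32)×20 = 4080 mm² (U = 1.0, A_e = A_n). φR_n = 0.75 × 450 × 4080 = 1377.0 kN.
Tension yield (gross): A_g = 268×20 = 5360 mm². φR_n = 0.90 × 345 × 5360 = 1664.3 kN.
Governing: min(1989.1, 2835.0, 1377.0, 1664.3) = 1377.0 kN → net-section rupture.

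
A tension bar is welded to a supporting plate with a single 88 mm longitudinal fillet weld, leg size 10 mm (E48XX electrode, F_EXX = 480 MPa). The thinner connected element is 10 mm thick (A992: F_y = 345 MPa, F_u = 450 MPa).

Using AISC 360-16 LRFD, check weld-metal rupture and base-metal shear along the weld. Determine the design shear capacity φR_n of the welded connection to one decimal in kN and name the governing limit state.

Weld metal: throat = 0.707×10 = 7.07 mm, L = 88 mm. φR_n = 0.75 × 0.6 × 480 × 7.07 × 88 = 134.4 kN.
Base metal shear (10 mm plate): yield φR_n = 1.0×0.6×345×10×88 = 182.2 kN; rupture φR_n = 0.75×0.6×450×10×88 = 178.2 kN; take 178.2 kN (rupture).
Governing: min(134.4, 178.2) = 134.4 kN → weld metal.

134.4 kN (weld metal governs)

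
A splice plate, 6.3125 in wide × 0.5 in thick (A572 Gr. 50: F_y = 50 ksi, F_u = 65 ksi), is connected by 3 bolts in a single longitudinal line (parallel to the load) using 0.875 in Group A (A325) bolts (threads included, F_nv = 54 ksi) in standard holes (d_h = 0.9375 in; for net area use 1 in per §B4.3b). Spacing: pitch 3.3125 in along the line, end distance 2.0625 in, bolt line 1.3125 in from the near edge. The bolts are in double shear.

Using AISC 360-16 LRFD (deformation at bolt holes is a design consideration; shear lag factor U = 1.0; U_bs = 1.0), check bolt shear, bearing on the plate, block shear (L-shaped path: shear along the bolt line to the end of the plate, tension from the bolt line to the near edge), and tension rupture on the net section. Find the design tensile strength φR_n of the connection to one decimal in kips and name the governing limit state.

Bolt shear: A_b = π(0.875)²/4 = 0.60132 in². φR_n = 0.75 × 54 × 0.60132 × 3 × 2 = 146.1 kips.
Bearing (0.5 in plate, F_u = 65 ksi): end bolts L_c = 2.0625 − 0.9375/2 = 1.59375, R_n = min(1.2×1.59375×0.5×65, 2.4×0.875×0.5×65) = 62.156 kips/bolt; interior L_c = 3.3125 − 0.9375 = 2.375, R_n = 68.25 kips/bolt. φR_n = 0.75 × (1×62.156 + 2×68.25) = 149.0 kips.
Block shear: shear path 1×[2.0625+2×3.3125] = 1×8.6875 in, A_gv = 4.3438, A_nv = 1×(8.6875 − 2.5×1)×0.5 = 3.0938 in²; tension to near edge: (1.3125 − 0.5×1)×0.5 = 0.40625 in². R_n = min(0.6×65×3.0938, 0.6×50×4.3438) + 1.0×65×0.40625 = min(120.66, 130.31) + 26.406 = 147.07 kips. φR_n = 0.75 × 147.07 = 110.3 kips.
Tension rupture (net): A_n = (6.3125 − 1×1)×0.5 = 2.6563 in² (U = 1.0, A_e = A_n). φR_n = 0.75 × 65 × 2.6563 = 129.5 kips.
Governing: min(146.1, 149.0, 110.3, 129.5) = 110.3 kips → block shear.

110.3 kips (block shear governs)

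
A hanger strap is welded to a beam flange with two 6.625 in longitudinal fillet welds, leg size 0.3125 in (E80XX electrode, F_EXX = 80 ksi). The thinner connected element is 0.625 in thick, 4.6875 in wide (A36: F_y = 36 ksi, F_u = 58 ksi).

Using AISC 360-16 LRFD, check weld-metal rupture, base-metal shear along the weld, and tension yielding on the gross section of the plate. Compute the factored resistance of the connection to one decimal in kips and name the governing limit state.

94.9 kips (gross-section yield governs)

Weld metal: throat = 0.707×0.3125 = 0.22094 in, L = 2×6.625 = 13.25 in. φR_n = 0.75 × 0.6 × 80 × 0.22094 × 13.25 = 105.4 kips.
Base metal shear (0.625 in plate): yield φR_n = 1.0×0.6×36×0.625×13.25 = 178.9 kips; rupture φR_n = 0.75×0.6×58×0.625×13.25 = 216.1 kips; take 178.9 kips (yield).
Tension yield (gross): A_g = 4.6875×0.625 = 2.9297 in². φR_n = 0.90 × 36 × 2.9297 = 94.9 kips.
Governing: min(105.4, 178.9, 94.9) = 94.9 kips → gross-section yield.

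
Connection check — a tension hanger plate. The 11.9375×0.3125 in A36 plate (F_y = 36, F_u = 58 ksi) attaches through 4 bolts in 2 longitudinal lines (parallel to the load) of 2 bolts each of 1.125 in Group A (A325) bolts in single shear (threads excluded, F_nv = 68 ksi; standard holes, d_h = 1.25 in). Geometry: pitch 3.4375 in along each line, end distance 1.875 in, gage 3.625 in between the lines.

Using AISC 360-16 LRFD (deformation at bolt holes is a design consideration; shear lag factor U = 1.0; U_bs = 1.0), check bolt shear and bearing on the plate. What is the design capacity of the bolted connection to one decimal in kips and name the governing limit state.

112.1 kips (bearing governs)

Bolt shear: A_b = π(1.125)²/4 = 0.99402 in². φR_n = 0.75 × 68 × 0.99402 × 4 × 1 = 202.8 kips.
Bearing (0.3125 in plate, F_u = 58 ksi): end bolts L_c = 1.875 − 1.25/2 = 1.25, R_n = min(1.2×1.25×0.3125×58, 2.4×1.125×0.3125×58) = 27.188 kips/bolt; interior L_c = 3.4375 − 1.25 = 2.1875, R_n = 47.578 kips/bolt. φR_n = 0.75 × (2×27.188 + 2×47.578) = 112.1 kips.
Governing: min(202.8, 112.1) = 112.1 kips → bearing.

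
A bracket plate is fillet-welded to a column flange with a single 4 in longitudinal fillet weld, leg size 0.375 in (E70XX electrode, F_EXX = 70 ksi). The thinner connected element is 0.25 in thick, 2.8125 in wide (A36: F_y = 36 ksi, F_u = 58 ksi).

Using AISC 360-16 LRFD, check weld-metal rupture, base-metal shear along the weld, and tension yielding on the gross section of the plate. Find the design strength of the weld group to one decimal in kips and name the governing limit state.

Weld metal: throat = 0.707×0.375 = 0.26513 in, L = 4 in. φR_n = 0.75 × 0.6 × 70 × 0.26513 × 4 = 33.4 kips.
Base metal shear (0.25 in plate): yield φR_n = 1.0×0.6×36×0.25×4 = 21.6 kips; rupture φR_n = 0.75×0.6×58×0.25×4 = 26.1 kips; take 21.6 kips (yield).
Tension yield (gross): A_g = 2.8125×0.25 = 0.70313 in². φR_n = 0.90 × 36 × 0.70313 = 22.8 kips.
Governing: min(33.4, 21.6, 22.8) = 21.6 kips → base-metal shear.

21.6 kips (base-metal shear governs)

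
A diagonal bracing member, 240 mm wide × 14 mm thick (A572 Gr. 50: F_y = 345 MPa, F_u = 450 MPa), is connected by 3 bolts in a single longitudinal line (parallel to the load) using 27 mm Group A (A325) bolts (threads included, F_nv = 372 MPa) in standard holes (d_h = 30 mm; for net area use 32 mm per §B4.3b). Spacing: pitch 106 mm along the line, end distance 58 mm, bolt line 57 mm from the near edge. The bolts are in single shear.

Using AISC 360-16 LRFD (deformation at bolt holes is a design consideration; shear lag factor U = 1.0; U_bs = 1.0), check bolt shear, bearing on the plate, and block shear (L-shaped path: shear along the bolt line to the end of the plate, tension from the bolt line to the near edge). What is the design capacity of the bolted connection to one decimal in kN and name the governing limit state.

479.2 kN (bolt shear governs)

Bolt shear: A_b = π(27)²/4 = 572.56 mm². φR_n = 0.75 × 372 × 572.56 × 3 × 1 = 479.2 kN.
Bearing (14 mm plate, F_u = 450 MPa): end bolts L_c = 58 − 30/2 = 43, R_n = min(1.2×43×14×450, 2.4×27×14×450) = 325.08 kN/bolt; interior L_c = 106 − 30 = 76, R_n = 408.24 kN/bolt. φR_n = 0.75 × (1×325.08 + 2×408.24) = 856.2 kN.
Block shear: shear path 1×[58+2×106] = 1×270 mm, A_gv = 3780, A_nv = 1×(270 − 2.5×32)×14 = 2660 mm²; tension to near edge: (57 − 0.5×32)×14 = 574 mm². R_n = min(0.6×450×2660, 0.6×345×3780) + 1.0×450×574 = min(718.2, 782.46) + 258.3 = 976.5 kN. φR_n = 0.75 × 976.5 = 732.4 kN.
Governing: min(479.2, 856.2, 732.4) = 479.2 kN → bolt shear.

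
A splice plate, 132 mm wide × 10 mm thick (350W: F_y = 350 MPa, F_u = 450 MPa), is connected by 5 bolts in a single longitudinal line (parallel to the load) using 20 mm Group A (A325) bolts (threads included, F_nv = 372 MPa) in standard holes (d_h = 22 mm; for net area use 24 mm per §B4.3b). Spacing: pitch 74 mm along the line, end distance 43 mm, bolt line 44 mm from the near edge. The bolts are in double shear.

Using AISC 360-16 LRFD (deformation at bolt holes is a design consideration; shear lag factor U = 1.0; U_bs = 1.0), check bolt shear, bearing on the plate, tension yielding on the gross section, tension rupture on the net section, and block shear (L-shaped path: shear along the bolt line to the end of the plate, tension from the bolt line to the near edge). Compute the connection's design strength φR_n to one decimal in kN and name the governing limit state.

364.5 kN (net-section rupture governs)

Bolt shear: A_b = π(20)²/4 = 314.16 mm². φR_n = 0.75 × 372 × 314.16 × 5 × 2 = 876.5 kN.
Bearing (10 mm plate, F_u = 450 MPa): end bolts L_c = 43 − 22/2 = 32, R_n = min(1.2×32×10×450, 2.4×20×10×450) = 172.8 kN/bolt; interior L_c = 74 − 22 = 52, R_n = 216 kN/bolt. φR_n = 0.75 × (1×172.8 + 4×216) = 777.6 kN.
Tension yield (gross): A_g = 132×10 = 1320 mm². φR_n = 0.90 × 350 × 1320 = 415.8 kN.
Tension rupture (net): A_n = (132 − 1×24)×10 = 1080 mm² (U = 1.0, A_e = A_n). φR_n = 0.75 × 450 × 1080 = 364.5 kN.
Block shear: shear path 1×[43+4×74] = 1×339 mm, A_gv = 3390, A_nv = 1×(339 − 4.5×24)×10 = 2310 mm²; tension to near edge: (44 − 0.5×24)×10 = 320 mm². R_n = min(0.6×450×2310, 0.6×350×3390) + 1.0×450×320 = min(623.7, 711.9) + 144 = 767.7 kN. φR_n = 0.75 × 767.7 = 575.8 kN.
Governing: min(876.5, 777.6, 415.8, 364.5, 575.8) = 364.5 kN → net-section rupture.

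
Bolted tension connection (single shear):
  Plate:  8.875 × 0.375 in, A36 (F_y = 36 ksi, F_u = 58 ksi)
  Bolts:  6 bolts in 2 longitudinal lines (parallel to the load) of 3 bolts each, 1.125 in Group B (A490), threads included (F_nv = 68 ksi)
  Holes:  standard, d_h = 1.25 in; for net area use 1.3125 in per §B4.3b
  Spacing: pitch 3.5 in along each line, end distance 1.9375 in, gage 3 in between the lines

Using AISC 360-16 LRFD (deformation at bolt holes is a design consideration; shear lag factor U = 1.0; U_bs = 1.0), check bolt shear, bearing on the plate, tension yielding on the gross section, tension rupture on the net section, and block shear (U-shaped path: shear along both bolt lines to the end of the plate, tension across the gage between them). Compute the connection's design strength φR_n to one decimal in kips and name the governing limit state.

Bolt shear: A_b = π(1.125)²/4 = 0.99402 in². φR_n = 0.75 × 68 × 0.99402 × 6 × 1 = 304.2 kips.
Bearing (0.375 in plate, F_u = 58 ksi): end bolts L_c = 1.9375 − 1.25/2 = 1.3125, R_n = min(1.2×1.3125×0.375×58, 2.4×1.125×0.375×58) = 34.256 kips/bolt; interior L_c = 3.5 − 1.25 = 2.25, R_n = 58.725 kips/bolt. φR_n = 0.75 × (2×34.256 + 4×58.725) = 227.6 kips.
Tension yield (gross): A_g = 8.875×0.375 = 3.3281 in². φR_n = 0.90 × 36 × 3.3281 = 107.8 kips.
Tension rupture (net): A_n = (8.875 − 2×1.3125)×0.375 = 2.3438 in² (U = 1.0, A_e = A_n). φR_n = 0.75 × 58 × 2.3438 = 102.0 kips.
Block shear: shear path 2×[1.9375+2×3.5] = 2×8.9375 in, A_gv = 6.7031, A_nv = 2×(8.9375 − 2.5×1.3125)×0.375 = 4.2422 in²; tension across gage: (3 − 1×1.3125)×0.375 = 0.63281 in². R_n = min(0.6×58×4.2422, 0.6×36×6.7031) + 1.0×58×0.63281 = min(147.63, 144.79) + 36.703 = 181.49 kips. φR_n = 0.75 × 181.49 = 136.1 kips.
Governing: min(304.2, 227.6, 107.8, 102.0, 136.1) = 102.0 kips → net-section rupture.

102.0 kips (net-section rupture governs)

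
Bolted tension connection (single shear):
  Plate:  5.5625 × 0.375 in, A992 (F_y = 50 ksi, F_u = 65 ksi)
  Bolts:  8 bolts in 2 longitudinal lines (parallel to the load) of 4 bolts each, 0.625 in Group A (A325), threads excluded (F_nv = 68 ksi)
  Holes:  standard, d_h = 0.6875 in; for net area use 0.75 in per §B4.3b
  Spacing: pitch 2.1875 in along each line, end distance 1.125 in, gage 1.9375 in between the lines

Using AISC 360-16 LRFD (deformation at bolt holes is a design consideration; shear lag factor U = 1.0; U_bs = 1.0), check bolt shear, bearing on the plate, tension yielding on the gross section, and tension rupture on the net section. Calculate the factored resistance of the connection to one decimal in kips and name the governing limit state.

74.3 kips (net-section rupture governs)

Bolt shear: A_b = π(0.625)²/4 = 0.3068 in². φR_n = 0.75 × 68 × 0.3068 × 8 × 1 = 125.2 kips.
Bearing (0.375 in plate, F_u = 65 ksi): end bolts L_c = 1.125 − 0.6875/2 = 0.78125, R_n = min(1.2×0.78125×0.375×65, 2.4×0.625×0.375×65) = 22.852 kips/bolt; interior L_c = 2.1875 − 0.6875 = 1.5, R_n = 36.563 kips/bolt. φR_n = 0.75 × (2×22.852 + 6×36.563) = 198.8 kips.
Tension yield (gross): A_g = 5.5625×0.375 = 2.0859 in². φR_n = 0.90 × 50 × 2.0859 = 93.9 kips.
Tension rupture (net): A_n = (5.5625 − 2×0.75)×0.375 = 1.5234 in² (U = 1.0, A_e = A_n). φR_n = 0.75 × 65 × 1.5234 = 74.3 kips.
Governing: min(125.2, 198.8, 93.9, 74.3) = 74.3 kips → net-section rupture.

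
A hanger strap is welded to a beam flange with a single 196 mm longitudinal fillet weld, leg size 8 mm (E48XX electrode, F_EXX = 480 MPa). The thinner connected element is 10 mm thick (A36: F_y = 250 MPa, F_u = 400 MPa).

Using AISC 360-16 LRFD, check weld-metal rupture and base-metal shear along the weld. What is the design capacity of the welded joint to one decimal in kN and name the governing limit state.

Weld metal: throat = 0.707×8 = 5.656 mm, L = 196 mm. φR_n = 0.75 × 0.6 × 480 × 5.656 × 196 = 239.5 kN.
Base metal shear (10 mm plate): yield φR_n = 1.0×0.6×250×10×196 = 294.0 kN; rupture φR_n = 0.75×0.6×400×10×196 = 352.8 kN; take 294.0 kN (yield).
Governing: min(239.5, 294.0) = 239.5 kN → weld metal.

239.5 kN (weld metal governs)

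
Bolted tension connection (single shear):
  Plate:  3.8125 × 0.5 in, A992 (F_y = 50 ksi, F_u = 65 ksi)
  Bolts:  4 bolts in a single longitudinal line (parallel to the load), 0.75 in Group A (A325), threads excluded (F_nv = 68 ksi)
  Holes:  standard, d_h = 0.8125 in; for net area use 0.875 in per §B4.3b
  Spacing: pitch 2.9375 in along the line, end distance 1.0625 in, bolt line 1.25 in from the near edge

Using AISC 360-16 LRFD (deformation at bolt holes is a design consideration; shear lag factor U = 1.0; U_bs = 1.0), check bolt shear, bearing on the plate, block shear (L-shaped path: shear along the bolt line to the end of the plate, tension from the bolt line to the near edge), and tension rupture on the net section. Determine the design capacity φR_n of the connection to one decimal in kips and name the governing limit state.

Bolt shear: A_b = π(0.75)²/4 = 0.44179 in². φR_n = 0.75 × 68 × 0.44179 × 4 × 1 = 90.1 kips.
Bearing (0.5 in plate, F_u = 65 ksi): end bolts L_c = 1.0625 − 0.8125/2 = 0.65625, R_n = min(1.2×0.65625×0.5×65, 2.4×0.75×0.5×65) = 25.594 kips/bolt; interior L_c = 2.9375 − 0.8125 = 2.125, R_n = 58.5 kips/bolt. φR_n = 0.75 × (1×25.594 + 3×58.5) = 150.8 kips.
Block shear: shear path 1×[1.0625+3×2.9375] = 1×9.875 in, A_gv = 4.9375, A_nv = 1×(9.875 − 3.5×0.875)×0.5 = 3.4063 in²; tension to near edge: (1.25 − 0.5×0.875)×0.5 = 0.40625 in². R_n = min(0.6×65×3.4063, 0.6×50×4.9375) + 1.0×65×0.40625 = min(132.85, 148.13) + 26.406 = 159.26 kips. φR_n = 0.75 × 159.26 = 119.4 kips.
Tension rupture (net): A_n = (3.8125 − 1×0.875)×0.5 = 1.4688 in² (U = 1.0, A_e = A_n). φR_n = 0.75 × 65 × 1.4688 = 71.6 kips.
Governing: min(90.1, 150.8, 119.4, 71.6) = 71.6 kips → net-section rupture.

71.6 kips (net-section rupture governs)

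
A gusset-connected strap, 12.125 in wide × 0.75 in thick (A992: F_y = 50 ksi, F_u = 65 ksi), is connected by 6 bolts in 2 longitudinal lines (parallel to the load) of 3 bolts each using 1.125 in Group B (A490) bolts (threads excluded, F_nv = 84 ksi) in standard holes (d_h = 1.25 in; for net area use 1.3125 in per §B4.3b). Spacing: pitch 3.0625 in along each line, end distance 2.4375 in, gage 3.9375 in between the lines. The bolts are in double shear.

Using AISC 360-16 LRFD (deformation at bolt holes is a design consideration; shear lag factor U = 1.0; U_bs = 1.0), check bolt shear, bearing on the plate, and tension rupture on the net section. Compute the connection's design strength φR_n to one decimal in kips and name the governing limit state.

Bolt shear: A_b = π(1.125)²/4 = 0.99402 in². φR_n = 0.75 × 84 × 0.99402 × 6 × 2 = 751.5 kips.
Bearing (0.75 in plate, F_u = 65 ksi): end bolts L_c = 2.4375 − 1.25/2 = 1.8125, R_n = min(1.2×1.8125×0.75×65, 2.4×1.125×0.75×65) = 106.03 kips/bolt; interior L_c = 3.0625 − 1.25 = 1.8125, R_n = 106.03 kips/bolt. φR_n = 0.75 × (2×106.03 + 4×106.03) = 477.1 kips.
Tension rupture (net): A_n = (12.125 − 2×1.3125)×0.75 = 7.125 in² (U = 1.0, A_e = A_n). φR_n = 0.75 × 65 × 7.125 = 347.3 kips.
Governing: min(751.5, 477.1, 347.3) = 347.3 kips → net-section rupture.

347.3 kips (net-section rupture governs)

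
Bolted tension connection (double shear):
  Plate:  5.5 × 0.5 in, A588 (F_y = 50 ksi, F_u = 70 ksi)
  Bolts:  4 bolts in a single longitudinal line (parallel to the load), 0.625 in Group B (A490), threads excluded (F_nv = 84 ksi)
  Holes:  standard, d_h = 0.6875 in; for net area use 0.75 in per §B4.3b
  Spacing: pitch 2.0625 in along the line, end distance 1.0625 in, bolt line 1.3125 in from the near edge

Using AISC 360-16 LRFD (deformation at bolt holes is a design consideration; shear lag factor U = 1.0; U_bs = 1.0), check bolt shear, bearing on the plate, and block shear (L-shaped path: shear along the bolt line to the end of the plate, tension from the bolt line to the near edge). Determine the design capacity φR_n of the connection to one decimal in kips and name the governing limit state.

97.5 kips (block shear governs)

Bolt shear: A_b = π(0.625)²/4 = 0.3068 in². φR_n = 0.75 × 84 × 0.3068 × 4 × 2 = 154.6 kips.
Bearing (0.5 in plate, F_u = 70 ksi): end bolts L_c = 1.0625 − 0.6875/2 = 0.71875, R_n = min(1.2×0.71875×0.5×70, 2.4×0.625×0.5×70) = 30.188 kips/bolt; interior L_c = 2.0625 − 0.6875 = 1.375, R_n = 52.5 kips/bolt. φR_n = 0.75 × (1×30.188 + 3×52.5) = 140.8 kips.
Block shear: shear path 1×[1.0625+3×2.0625] = 1×7.25 in, A_gv = 3.625, A_nv = 1×(7.25 − 3.5×0.75)×0.5 = 2.3125 in²; tension to near edge: (1.3125 − 0.5×0.75)×0.5 = 0.46875 in². R_n = min(0.6×70×2.3125, 0.6×50×3.625) + 1.0×70×0.46875 = min(97.125, 108.75) + 32.813 = 129.94 kips. φR_n = 0.75 × 129.94 = 97.5 kips.
Governing: min(154.6, 140.8, 97.5) = 97.5 kips → block shear.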